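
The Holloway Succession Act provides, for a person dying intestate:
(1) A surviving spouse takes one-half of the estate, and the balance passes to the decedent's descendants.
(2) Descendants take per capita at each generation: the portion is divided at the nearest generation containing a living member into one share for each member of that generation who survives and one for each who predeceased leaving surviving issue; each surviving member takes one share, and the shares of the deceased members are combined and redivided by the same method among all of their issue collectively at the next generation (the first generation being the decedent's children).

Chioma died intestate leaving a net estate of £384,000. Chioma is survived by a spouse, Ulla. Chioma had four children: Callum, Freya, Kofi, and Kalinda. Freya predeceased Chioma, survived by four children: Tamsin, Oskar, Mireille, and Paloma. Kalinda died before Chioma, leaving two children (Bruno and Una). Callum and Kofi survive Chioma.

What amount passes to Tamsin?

Tamsin receives £16,000.

Ulla takes one-half of £384,000 = £192,000. The remaining £192,000 passes to the descendants.
The descendants' portion (£192,000) is divided at the children's generation into 4 shares of £48,000. Callum and Kofi each take £48,000. The 2 shares of the deceased (Freya and Kalinda) are combined into a pool of £96,000.
That pool (£96,000) is divided at the grandchildren's generation equally among Tamsin, Oskar, Mireille, Paloma, Bruno, and Una: £16,000 each.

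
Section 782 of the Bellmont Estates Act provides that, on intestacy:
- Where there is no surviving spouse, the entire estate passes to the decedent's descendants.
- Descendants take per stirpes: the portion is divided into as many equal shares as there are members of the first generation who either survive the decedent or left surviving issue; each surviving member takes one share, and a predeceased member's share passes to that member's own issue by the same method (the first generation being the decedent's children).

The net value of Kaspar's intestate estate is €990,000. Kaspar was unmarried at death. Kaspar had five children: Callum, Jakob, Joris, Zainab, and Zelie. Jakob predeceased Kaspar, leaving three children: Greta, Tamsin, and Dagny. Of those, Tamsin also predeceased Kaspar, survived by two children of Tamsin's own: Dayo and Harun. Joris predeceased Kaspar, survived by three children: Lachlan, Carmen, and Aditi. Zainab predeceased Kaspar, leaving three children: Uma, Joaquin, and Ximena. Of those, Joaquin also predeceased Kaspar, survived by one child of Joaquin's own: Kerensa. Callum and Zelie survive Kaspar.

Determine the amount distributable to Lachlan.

Lachlan receives €66,000.

The entire €990,000 passes to the descendants.
That amount (€990,000) is divided into 5 shares of €198,000: Callum and Zelie each take €198,000; Jakob's €198,000 share passes to Jakob's issue; Joris's €198,000 share passes to Joris's issue; Zainab's €198,000 share passes to Zainab's issue.
Jakob's share (€198,000) is divided into 3 shares of €66,000: Greta and Dagny each take €66,000; Tamsin's €66,000 share passes to Tamsin's issue.
Tamsin's share (€66,000) is divided into 2 shares of €33,000: Dayo and Harun each take €33,000.
Joris's share (€198,000) is divided into 3 shares of €66,000: Lachlan, Carmen, and Aditi each take €66,000.
Zainab's share (€198,000) is divided into 3 shares of €66,000: Uma and Ximena each take €66,000; Joaquin's €66,000 share passes to Joaquin's issue.
Joaquin's share (€66,000) passes entirely to Kerensa.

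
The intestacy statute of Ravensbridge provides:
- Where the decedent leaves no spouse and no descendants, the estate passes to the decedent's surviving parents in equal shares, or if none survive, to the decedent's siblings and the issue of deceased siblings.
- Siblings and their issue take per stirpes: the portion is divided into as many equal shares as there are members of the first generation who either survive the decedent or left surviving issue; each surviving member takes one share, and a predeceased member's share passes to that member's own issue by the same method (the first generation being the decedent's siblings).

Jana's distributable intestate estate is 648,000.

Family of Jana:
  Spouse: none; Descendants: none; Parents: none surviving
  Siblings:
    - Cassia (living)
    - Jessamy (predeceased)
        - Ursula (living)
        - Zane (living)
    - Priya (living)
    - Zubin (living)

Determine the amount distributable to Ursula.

The entire 648,000 passes to the siblings and their issue.
That amount (648,000) is divided into 4 shares of 162,000: Cassia, Priya, and Zubin each take 162,000; Jessamy's 162,000 share passes to Jessamy's issue.
Jessamy's share (162,000) is divided into 2 shares of 81,000: Ursula and Zane each take 81,000.

Ursula receives 81,000.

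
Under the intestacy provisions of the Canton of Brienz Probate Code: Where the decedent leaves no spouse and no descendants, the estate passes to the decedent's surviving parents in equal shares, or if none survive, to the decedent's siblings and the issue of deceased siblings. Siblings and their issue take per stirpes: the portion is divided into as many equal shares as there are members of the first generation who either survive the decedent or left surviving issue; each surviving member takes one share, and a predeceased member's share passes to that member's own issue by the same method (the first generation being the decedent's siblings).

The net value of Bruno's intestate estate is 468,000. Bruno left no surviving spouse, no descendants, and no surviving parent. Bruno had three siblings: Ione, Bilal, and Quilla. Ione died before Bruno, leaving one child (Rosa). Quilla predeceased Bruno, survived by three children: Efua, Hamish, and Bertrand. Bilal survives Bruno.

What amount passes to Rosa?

The entire 468,000 passes to the siblings and their issue.
That amount (468,000) is divided into 3 shares of 156,000: Bilal takes 156,000; Ione's 156,000 share passes to Ione's issue; Quilla's 156,000 share passes to Quilla's issue.
Ione's share (156,000) passes entirely to Rosa.
Quilla's share (156,000) is divided into 3 shares of 52,000: Efua, Hamish, and Bertrand each take 52,000.

Rosa receives 156,000.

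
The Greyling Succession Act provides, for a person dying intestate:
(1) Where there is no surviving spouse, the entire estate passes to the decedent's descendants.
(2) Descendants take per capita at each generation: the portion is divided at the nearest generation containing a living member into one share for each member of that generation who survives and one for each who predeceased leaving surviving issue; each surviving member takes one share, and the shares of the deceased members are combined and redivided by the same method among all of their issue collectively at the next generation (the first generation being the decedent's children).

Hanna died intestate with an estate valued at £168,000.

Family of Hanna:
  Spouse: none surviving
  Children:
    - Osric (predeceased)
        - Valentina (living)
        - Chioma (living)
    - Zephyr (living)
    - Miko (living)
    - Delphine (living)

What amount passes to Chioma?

Chioma receives £21,000.

The entire £168,000 passes to the descendants.
That amount (£168,000) is divided at the children's generation into 4 shares of £42,000. Zephyr, Miko, and Delphine each take £42,000. The remaining share for the deceased Osric (£42,000) is carried to the next generation.
That pool (£42,000) is divided at the grandchildren's generation equally among Valentina and Chioma: £21,000 each.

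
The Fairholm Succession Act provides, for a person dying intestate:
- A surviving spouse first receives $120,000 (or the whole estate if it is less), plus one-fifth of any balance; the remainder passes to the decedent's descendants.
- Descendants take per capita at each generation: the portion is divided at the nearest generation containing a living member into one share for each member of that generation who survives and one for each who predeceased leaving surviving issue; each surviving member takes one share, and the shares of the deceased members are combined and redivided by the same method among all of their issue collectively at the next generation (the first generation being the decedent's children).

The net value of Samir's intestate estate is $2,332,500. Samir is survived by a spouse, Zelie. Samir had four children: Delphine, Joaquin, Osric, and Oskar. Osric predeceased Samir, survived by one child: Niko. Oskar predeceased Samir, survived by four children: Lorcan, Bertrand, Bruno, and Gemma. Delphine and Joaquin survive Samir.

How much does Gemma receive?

Gemma receives $177,000.

Zelie first takes $120,000, leaving a balance of $2,212,500. Zelie then takes one-fifth of the balance ($442,500), for a total of $562,500. The remaining $1,770,000 passes to the descendants.
The descendants' portion ($1,770,000) is divided at the children's generation into 4 shares of $442,500. Delphine and Joaquin each take $442,500. The 2 shares of the deceased (Osric and Oskar) are combined into a pool of $885,000.
That pool ($885,000) is divided at the grandchildren's generation equally among Niko, Lorcan, Bertrand, Bruno, and Gemma: $177,000 each.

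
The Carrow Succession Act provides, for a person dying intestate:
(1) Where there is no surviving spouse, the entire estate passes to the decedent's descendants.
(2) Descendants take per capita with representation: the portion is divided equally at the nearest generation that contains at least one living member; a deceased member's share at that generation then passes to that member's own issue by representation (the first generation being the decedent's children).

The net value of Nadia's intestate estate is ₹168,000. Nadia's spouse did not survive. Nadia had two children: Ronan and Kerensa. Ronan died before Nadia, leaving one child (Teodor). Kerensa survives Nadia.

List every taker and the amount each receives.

Teodor: ₹84,000; Kerensa: ₹84,000

The entire ₹168,000 passes to the descendants.
That amount (₹168,000) is divided into 2 shares of ₹84,000: Kerensa takes ₹84,000; Ronan's ₹84,000 share passes to Ronan's issue.
Ronan's share (₹84,000) passes entirely to Teodor.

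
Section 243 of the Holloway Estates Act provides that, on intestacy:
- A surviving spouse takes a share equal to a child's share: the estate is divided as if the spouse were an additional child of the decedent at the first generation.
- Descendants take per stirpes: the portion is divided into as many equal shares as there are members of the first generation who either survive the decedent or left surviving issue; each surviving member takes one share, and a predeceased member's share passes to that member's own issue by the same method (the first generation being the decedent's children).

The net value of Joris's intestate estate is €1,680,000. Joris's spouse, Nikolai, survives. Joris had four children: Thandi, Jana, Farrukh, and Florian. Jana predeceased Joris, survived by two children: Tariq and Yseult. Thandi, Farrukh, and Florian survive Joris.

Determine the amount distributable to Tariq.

Tariq receives €168,000.

The spouse counts as an additional share at the children's level, so there are 5 primary shares of €336,000. Nikolai takes one such share (€336,000).
The children's combined portion (€1,344,000) is divided into 4 shares of €336,000: Thandi, Farrukh, and Florian each take €336,000; Jana's €336,000 share passes to Jana's issue.
Jana's share (€336,000) is divided into 2 shares of €168,000: Tariq and Yseult each take €168,000.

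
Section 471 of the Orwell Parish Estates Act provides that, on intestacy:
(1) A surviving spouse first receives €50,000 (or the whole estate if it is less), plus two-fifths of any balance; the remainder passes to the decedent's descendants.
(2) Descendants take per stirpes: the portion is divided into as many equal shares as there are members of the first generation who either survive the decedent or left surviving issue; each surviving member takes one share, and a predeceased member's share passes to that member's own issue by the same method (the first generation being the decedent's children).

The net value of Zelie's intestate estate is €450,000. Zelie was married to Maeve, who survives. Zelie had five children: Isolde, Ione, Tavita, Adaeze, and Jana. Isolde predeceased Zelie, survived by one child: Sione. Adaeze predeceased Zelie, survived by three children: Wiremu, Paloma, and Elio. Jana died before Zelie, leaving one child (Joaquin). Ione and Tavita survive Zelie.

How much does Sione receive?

Maeve first takes €50,000, leaving a balance of €400,000. Maeve then takes two-fifths of the balance (€160,000), for a total of €210,000. The remaining €240,000 passes to the descendants.
The descendants' portion (€240,000) is divided into 5 shares of €48,000: Ione and Tavita each take €48,000; Isolde's €48,000 share passes to Isolde's issue; Adaeze's €48,000 share passes to Adaeze's issue; Jana's €48,000 share passes to Jana's issue.
Isolde's share (€48,000) passes entirely to Sione.
Adaeze's share (€48,000) is divided into 3 shares of €16,000: Wiremu, Paloma, and Elio each take €16,000.
Jana's share (€48,000) passes entirely to Joaquin.

Sione receives €48,000.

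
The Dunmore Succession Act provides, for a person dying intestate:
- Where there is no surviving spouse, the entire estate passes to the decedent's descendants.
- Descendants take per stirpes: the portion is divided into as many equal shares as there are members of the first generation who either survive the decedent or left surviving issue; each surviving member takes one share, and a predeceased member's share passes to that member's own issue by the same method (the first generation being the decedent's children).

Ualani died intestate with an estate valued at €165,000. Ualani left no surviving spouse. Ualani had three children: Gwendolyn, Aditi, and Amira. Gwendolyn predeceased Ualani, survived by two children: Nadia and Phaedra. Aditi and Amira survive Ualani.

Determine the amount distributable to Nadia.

Nadia receives €27,500.

The entire €165,000 passes to the descendants.
That amount (€165,000) is divided into 3 shares of €55,000: Aditi and Amira each take €55,000; Gwendolyn's €55,000 share passes to Gwendolyn's issue.
Gwendolyn's share (€55,000) is divided into 2 shares of €27,500: Nadia and Phaedra each take €27,500.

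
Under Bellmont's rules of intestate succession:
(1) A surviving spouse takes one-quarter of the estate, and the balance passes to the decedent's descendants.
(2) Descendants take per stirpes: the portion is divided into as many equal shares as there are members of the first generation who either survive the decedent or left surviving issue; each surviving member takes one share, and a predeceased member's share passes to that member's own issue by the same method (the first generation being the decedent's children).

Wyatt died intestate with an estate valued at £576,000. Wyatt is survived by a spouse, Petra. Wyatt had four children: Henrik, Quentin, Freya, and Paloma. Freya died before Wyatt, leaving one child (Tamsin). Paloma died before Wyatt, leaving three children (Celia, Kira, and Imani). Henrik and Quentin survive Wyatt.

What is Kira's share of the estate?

Petra takes one-quarter of £576,000 = £144,000. The remaining £432,000 passes to the descendants.
The descendants' portion (£432,000) is divided into 4 shares of £108,000: Henrik and Quentin each take £108,000; Freya's £108,000 share passes to Freya's issue; Paloma's £108,000 share passes to Paloma's issue.
Freya's share (£108,000) passes entirely to Tamsin.
Paloma's share (£108,000) is divided into 3 shares of £36,000: Celia, Kira, and Imani each take £36,000.

Kira receives £36,000.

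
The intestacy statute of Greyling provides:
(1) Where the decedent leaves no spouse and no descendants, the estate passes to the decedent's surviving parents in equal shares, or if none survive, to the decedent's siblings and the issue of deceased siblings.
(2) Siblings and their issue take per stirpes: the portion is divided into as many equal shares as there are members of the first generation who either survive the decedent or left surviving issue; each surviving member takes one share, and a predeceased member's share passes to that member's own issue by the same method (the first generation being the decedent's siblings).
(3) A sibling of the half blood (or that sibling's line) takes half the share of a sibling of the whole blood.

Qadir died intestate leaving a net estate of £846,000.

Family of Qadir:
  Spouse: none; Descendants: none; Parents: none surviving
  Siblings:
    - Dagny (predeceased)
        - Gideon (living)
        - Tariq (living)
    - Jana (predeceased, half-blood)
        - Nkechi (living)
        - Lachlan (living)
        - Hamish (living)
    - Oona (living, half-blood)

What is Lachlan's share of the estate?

Lachlan receives £70,500.

The entire £846,000 passes to the siblings and their issue.
Counting each half-blood sibling's line as half a unit, there are 2 units in £846,000, so one unit is £423,000. Whole-blood lines (Dagny) take £423,000 each; half-blood lines (Jana and Oona) take £211,500 each.
Dagny's share (£423,000) is divided into 2 shares of £211,500: Gideon and Tariq each take £211,500.
Jana's share (£211,500) is divided into 3 shares of £70,500: Nkechi, Lachlan, and Hamish each take £70,500.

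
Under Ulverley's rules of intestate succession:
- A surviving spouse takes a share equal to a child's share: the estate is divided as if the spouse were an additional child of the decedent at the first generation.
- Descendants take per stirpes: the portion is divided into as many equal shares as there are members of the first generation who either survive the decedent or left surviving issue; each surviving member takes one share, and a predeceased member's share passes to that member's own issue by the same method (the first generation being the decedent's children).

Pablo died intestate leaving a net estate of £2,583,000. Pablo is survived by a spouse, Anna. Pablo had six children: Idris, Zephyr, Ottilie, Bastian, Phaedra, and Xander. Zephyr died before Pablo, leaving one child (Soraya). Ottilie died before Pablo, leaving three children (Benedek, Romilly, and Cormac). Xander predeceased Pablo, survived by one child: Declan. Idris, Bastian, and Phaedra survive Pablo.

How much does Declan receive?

Declan receives £369,000.

The spouse counts as an additional share at the children's level, so there are 7 primary shares of £369,000. Anna takes one such share (£369,000).
The children's combined portion (£2,214,000) is divided into 6 shares of £369,000: Idris, Bastian, and Phaedra each take £369,000; Zephyr's £369,000 share passes to Zephyr's issue; Ottilie's £369,000 share passes to Ottilie's issue; Xander's £369,000 share passes to Xander's issue.
Zephyr's share (£369,000) passes entirely to Soraya.
Ottilie's share (£369,000) is divided into 3 shares of £123,000: Benedek, Romilly, and Cormac each take £123,000.
Xander's share (£369,000) passes entirely to Declan.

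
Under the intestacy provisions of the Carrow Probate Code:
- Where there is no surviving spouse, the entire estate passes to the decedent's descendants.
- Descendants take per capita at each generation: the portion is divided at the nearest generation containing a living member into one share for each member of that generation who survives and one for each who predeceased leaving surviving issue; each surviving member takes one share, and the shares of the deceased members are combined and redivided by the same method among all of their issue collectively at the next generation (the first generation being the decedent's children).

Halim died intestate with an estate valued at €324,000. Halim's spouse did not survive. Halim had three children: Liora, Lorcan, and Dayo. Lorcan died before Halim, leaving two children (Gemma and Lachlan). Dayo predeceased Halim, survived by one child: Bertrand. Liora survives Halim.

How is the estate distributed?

The entire €324,000 passes to the descendants.
That amount (€324,000) is divided at the children's generation into 3 shares of €108,000. Liora takes €108,000. The 2 shares of the deceased (Lorcan and Dayo) are combined into a pool of €216,000.
That pool (€216,000) is divided at the grandchildren's generation equally among Gemma, Lachlan, and Bertrand: €72,000 each.

Liora: €108,000; Gemma: €72,000; Lachlan: €72,000; Bertrand: €72,000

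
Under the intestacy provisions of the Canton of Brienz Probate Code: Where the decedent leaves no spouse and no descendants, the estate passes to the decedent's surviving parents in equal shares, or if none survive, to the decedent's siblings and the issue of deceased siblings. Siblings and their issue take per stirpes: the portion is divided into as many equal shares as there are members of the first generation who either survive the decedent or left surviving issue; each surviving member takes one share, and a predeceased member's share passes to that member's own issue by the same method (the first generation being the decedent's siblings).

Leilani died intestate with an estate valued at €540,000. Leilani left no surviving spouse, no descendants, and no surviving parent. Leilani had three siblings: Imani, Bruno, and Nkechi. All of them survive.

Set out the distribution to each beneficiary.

The entire €540,000 passes to the siblings and their issue.
That amount (€540,000) is divided into 3 shares of €180,000: Imani, Bruno, and Nkechi each take €180,000.

Imani: €180,000; Bruno: €180,000; Nkechi: €180,000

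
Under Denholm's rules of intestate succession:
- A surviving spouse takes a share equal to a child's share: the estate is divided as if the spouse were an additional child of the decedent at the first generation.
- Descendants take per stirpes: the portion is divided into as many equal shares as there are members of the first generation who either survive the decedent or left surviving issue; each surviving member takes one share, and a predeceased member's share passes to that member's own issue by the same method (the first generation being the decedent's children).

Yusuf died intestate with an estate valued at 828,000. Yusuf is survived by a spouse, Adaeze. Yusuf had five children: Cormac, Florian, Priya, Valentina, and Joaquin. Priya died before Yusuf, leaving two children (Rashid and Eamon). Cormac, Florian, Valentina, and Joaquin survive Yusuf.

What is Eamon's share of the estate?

The spouse counts as an additional share at the children's level, so there are 6 primary shares of 138,000. Adaeze takes one such share (138,000).
The children's combined portion (690,000) is divided into 5 shares of 138,000: Cormac, Florian, Valentina, and Joaquin each take 138,000; Priya's 138,000 share passes to Priya's issue.
Priya's share (138,000) is divided into 2 shares of 69,000: Rashid and Eamon each take 69,000.

Eamon receives 69,000.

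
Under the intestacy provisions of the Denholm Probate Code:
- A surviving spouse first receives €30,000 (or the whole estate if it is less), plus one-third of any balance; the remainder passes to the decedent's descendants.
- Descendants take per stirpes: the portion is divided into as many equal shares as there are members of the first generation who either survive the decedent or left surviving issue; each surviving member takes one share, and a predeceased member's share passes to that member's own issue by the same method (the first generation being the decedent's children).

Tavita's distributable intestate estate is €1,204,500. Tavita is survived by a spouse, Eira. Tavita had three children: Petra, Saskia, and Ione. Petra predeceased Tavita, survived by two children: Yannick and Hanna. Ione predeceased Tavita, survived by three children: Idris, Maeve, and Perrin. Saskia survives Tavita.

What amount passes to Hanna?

Hanna receives €130,500.

Eira first takes €30,000, leaving a balance of €1,174,500. Eira then takes one-third of the balance (€391,500), for a total of €421,500. The remaining €783,000 passes to the descendants.
The descendants' portion (€783,000) is divided into 3 shares of €261,000: Saskia takes €261,000; Petra's €261,000 share passes to Petra's issue; Ione's €261,000 share passes to Ione's issue.
Petra's share (€261,000) is divided into 2 shares of €130,500: Yannick and Hanna each take €130,500.
Ione's share (€261,000) is divided into 3 shares of €87,000: Idris, Maeve, and Perrin each take €87,000.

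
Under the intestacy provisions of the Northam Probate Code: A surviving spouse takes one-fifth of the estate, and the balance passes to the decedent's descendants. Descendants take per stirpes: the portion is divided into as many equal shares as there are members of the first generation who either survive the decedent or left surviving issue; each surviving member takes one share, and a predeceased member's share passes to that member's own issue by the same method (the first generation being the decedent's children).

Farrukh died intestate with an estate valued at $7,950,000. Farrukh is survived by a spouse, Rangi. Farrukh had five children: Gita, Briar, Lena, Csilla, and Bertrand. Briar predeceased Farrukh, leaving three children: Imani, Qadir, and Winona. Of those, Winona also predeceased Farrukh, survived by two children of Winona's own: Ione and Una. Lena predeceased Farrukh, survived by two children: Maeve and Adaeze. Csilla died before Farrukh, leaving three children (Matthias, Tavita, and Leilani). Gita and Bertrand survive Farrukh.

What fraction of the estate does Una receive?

Una receives 2/75 of the estate.

Rangi takes one-fifth of $7,950,000 = $1,590,000. The remaining $6,360,000 passes to the descendants.
The descendants' portion ($6,360,000) is divided into 5 shares of $1,272,000: Gita and Bertrand each take $1,272,000; Briar's $1,272,000 share passes to Briar's issue; Lena's $1,272,000 share passes to Lena's issue; Csilla's $1,272,000 share passes to Csilla's issue.
Briar's share ($1,272,000) is divided into 3 shares of $424,000: Imani and Qadir each take $424,000; Winona's $424,000 share passes to Winona's issue.
Winona's share ($424,000) is divided into 2 shares of $212,000: Ione and Una each take $212,000.
Lena's share ($1,272,000) is divided into 2 shares of $636,000: Maeve and Adaeze each take $636,000.
Csilla's share ($1,272,000) is divided into 3 shares of $424,000: Matthias, Tavita, and Leilani each take $424,000.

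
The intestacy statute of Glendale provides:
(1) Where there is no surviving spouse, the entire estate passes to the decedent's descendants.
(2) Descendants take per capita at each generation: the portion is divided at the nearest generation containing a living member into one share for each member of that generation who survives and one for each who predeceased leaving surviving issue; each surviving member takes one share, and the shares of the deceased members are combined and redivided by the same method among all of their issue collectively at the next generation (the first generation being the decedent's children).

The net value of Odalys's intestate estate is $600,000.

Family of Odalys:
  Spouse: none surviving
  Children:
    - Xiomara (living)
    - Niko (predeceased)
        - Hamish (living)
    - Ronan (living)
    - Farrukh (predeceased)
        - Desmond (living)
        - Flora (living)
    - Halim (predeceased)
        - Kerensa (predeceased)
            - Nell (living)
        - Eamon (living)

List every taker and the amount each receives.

The entire $600,000 passes to the descendants.
That amount ($600,000) is divided at the children's generation into 5 shares of $120,000. Xiomara and Ronan each take $120,000. The 3 shares of the deceased (Niko, Farrukh, and Halim) are combined into a pool of $360,000.
That pool ($360,000) is divided at the grandchildren's generation into 5 shares of $72,000. Hamish, Desmond, Flora, and Eamon each take $72,000. The remaining share for the deceased Kerensa ($72,000) is carried to the next generation.
That pool ($72,000) passes entirely to Nell, the sole taker at the great-grandchildren's generation.

Xiomara: $120,000; Hamish: $72,000; Ronan: $120,000; Desmond: $72,000; Flora: $72,000; Nell: $72,000; Eamon: $72,000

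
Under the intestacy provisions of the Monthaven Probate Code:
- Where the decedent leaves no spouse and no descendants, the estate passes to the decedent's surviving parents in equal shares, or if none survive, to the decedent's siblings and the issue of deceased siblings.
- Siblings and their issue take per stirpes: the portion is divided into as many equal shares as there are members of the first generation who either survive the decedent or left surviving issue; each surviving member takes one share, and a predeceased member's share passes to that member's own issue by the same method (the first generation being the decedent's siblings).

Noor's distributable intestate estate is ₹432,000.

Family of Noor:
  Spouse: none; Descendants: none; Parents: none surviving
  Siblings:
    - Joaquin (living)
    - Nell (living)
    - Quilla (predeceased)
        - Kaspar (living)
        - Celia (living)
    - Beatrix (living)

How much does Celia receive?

The entire ₹432,000 passes to the siblings and their issue.
That amount (₹432,000) is divided into 4 shares of ₹108,000: Joaquin, Nell, and Beatrix each take ₹108,000; Quilla's ₹108,000 share passes to Quilla's issue.
Quilla's share (₹108,000) is divided into 2 shares of ₹54,000: Kaspar and Celia each take ₹54,000.

Celia receives ₹54,000.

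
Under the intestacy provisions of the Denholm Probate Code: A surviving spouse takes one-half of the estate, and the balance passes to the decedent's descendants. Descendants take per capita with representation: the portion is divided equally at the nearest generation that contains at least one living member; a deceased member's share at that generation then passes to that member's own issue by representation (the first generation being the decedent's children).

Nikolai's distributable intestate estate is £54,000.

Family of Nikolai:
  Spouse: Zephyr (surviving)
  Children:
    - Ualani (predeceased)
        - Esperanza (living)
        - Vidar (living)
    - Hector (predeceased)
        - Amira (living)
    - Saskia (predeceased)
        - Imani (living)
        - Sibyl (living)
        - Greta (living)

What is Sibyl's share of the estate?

Sibyl receives £4,500.

Zephyr takes one-half of £54,000 = £27,000. The remaining £27,000 passes to the descendants.
No child survives, so the initial division is made at the grandchildren's generation.
The descendants' portion (£27,000) is divided into 6 shares of £4,500: Esperanza, Vidar, Amira, Imani, Sibyl, and Greta each take £4,500.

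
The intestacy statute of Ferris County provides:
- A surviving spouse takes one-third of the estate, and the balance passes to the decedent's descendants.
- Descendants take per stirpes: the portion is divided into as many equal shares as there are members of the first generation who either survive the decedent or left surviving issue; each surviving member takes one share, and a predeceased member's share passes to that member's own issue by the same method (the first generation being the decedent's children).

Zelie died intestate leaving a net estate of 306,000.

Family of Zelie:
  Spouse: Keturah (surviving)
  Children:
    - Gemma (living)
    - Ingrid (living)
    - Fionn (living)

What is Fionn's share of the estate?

Keturah takes one-third of 306,000 = 102,000. The remaining 204,000 passes to the descendants.
The descendants' portion (204,000) is divided into 3 shares of 68,000: Gemma, Ingrid, and Fionn each take 68,000.

Fionn receives 68,000.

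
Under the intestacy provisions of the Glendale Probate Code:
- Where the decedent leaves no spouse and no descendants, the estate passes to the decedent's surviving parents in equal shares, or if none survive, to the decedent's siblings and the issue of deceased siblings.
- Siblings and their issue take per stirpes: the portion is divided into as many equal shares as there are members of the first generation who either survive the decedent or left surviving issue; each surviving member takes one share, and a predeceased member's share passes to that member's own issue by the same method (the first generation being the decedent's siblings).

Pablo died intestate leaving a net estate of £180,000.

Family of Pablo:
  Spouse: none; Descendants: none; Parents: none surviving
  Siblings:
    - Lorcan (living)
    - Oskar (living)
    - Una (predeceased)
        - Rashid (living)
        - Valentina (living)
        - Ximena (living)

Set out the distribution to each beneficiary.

Lorcan: £60,000; Oskar: £60,000; Rashid: £20,000; Valentina: £20,000; Ximena: £20,000

The entire £180,000 passes to the siblings and their issue.
That amount (£180,000) is divided into 3 shares of £60,000: Lorcan and Oskar each take £60,000; Una's £60,000 share passes to Una's issue.
Una's share (£60,000) is divided into 3 shares of £20,000: Rashid, Valentina, and Ximena each take £20,000.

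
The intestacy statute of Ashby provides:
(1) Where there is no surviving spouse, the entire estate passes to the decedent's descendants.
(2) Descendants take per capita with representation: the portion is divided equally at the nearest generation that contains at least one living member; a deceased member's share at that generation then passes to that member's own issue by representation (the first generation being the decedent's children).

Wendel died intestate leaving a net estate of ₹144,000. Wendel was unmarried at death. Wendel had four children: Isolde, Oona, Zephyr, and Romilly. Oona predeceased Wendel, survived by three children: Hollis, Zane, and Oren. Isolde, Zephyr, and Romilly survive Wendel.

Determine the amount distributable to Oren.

The entire ₹144,000 passes to the descendants.
That amount (₹144,000) is divided into 4 shares of ₹36,000: Isolde, Zephyr, and Romilly each take ₹36,000; Oona's ₹36,000 share passes to Oona's issue.
Oona's share (₹36,000) is divided into 3 shares of ₹12,000: Hollis, Zane, and Oren each take ₹12,000.

Oren receives ₹12,000.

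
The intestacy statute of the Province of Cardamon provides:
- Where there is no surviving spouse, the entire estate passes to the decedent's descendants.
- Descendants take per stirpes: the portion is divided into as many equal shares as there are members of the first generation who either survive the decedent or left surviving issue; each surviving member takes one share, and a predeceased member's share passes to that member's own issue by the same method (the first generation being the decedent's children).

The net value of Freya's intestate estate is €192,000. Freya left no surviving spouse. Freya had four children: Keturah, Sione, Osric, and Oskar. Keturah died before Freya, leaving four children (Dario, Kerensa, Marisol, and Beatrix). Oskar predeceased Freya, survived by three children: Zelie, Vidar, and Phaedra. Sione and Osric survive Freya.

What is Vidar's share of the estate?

Vidar receives €16,000.

The entire €192,000 passes to the descendants.
That amount (€192,000) is divided into 4 shares of €48,000: Sione and Osric each take €48,000; Keturah's €48,000 share passes to Keturah's issue; Oskar's €48,000 share passes to Oskar's issue.
Keturah's share (€48,000) is divided into 4 shares of €12,000: Dario, Kerensa, Marisol, and Beatrix each take €12,000.
Oskar's share (€48,000) is divided into 3 shares of €16,000: Zelie, Vidar, and Phaedra each take €16,000.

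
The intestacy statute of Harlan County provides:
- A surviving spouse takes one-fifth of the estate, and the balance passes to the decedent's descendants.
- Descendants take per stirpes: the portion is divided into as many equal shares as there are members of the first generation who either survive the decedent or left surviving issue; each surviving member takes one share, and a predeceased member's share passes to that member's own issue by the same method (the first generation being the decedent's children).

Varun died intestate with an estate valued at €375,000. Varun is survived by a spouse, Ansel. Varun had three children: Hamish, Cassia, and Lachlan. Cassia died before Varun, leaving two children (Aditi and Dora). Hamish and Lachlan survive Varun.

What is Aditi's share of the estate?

Ansel takes one-fifth of €375,000 = €75,000. The remaining €300,000 passes to the descendants.
The descendants' portion (€300,000) is divided into 3 shares of €100,000: Hamish and Lachlan each take €100,000; Cassia's €100,000 share passes to Cassia's issue.
Cassia's share (€100,000) is divided into 2 shares of €50,000: Aditi and Dora each take €50,000.

Aditi receives €50,000.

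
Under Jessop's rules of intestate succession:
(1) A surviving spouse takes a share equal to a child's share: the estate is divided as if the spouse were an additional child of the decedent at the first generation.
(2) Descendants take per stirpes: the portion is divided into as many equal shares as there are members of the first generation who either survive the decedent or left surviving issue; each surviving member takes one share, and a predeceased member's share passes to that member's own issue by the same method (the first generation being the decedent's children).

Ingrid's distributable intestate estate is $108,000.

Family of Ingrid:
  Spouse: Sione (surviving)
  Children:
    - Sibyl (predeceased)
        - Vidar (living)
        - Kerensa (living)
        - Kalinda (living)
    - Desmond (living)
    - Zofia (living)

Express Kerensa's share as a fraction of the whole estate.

The spouse counts as an additional share at the children's level, so there are 4 primary shares of $27,000. Sione takes one such share ($27,000).
The children's combined portion ($81,000) is divided into 3 shares of $27,000: Desmond and Zofia each take $27,000; Sibyl's $27,000 share passes to Sibyl's issue.
Sibyl's share ($27,000) is divided into 3 shares of $9,000: Vidar, Kerensa, and Kalinda each take $9,000.

Kerensa receives 1/12 of the estate.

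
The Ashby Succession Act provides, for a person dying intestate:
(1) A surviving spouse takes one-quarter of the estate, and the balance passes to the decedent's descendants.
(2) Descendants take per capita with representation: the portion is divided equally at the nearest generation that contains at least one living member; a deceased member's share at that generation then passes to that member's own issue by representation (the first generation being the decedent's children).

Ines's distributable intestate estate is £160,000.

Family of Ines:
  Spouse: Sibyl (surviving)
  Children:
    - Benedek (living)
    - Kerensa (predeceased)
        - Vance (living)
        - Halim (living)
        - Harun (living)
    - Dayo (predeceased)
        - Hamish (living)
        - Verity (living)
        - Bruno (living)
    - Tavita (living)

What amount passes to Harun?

Harun receives £10,000.

Sibyl takes one-quarter of £160,000 = £40,000. The remaining £120,000 passes to the descendants.
The descendants' portion (£120,000) is divided into 4 shares of £30,000: Benedek and Tavita each take £30,000; Kerensa's £30,000 share passes to Kerensa's issue; Dayo's £30,000 share passes to Dayo's issue.
Kerensa's share (£30,000) is divided into 3 shares of £10,000: Vance, Halim, and Harun each take £10,000.
Dayo's share (£30,000) is divided into 3 shares of £10,000: Hamish, Verity, and Bruno each take £10,000.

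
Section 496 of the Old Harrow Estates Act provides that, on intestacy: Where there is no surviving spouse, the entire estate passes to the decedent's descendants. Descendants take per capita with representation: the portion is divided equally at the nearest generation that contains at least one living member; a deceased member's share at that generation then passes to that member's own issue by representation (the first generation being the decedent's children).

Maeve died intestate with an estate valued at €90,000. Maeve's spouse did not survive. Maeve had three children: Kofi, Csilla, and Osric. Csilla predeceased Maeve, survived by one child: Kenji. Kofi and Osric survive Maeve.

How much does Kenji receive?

Kenji receives €30,000.

The entire €90,000 passes to the descendants.
That amount (€90,000) is divided into 3 shares of €30,000: Kofi and Osric each take €30,000; Csilla's €30,000 share passes to Csilla's issue.
Csilla's share (€30,000) passes entirely to Kenji.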